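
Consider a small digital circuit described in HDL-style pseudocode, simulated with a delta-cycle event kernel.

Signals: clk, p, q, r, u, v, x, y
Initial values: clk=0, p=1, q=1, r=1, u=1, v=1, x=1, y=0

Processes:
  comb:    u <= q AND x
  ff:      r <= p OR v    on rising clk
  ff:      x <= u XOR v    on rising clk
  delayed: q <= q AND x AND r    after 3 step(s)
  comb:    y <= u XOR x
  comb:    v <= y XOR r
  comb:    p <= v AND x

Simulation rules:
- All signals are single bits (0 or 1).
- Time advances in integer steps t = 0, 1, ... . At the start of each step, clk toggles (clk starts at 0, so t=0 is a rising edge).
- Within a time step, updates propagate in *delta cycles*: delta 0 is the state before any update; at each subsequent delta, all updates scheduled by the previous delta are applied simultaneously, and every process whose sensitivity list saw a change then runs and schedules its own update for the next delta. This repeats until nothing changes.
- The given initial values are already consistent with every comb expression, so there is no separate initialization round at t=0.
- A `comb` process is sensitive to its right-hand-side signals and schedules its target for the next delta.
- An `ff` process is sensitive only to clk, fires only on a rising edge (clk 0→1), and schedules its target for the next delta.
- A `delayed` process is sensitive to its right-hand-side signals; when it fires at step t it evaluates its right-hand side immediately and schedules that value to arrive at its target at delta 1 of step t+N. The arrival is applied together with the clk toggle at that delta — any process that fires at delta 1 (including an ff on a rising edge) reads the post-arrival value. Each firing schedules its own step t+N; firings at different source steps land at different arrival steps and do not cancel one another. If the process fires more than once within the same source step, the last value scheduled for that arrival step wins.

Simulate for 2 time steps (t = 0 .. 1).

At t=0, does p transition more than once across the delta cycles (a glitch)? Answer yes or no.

no

t0.Δ0 v=1 clk=0 u=1 p=1 y=0 r=1 x=1 q=1
t0.Δ1 v=1 clk=1 u=1 p=1 y=0 r=1 x=1 q=1
t0.Δ2 v=1 clk=1 u=1 p=1 y=0 r=1 x=0 q=1
t0.Δ3 v=1 clk=1 u=0 p=0 y=1 r=1 x=0 q=1
t0.Δ4 v=0 clk=1 u=0 p=0 y=0 r=1 x=0 q=1
t0.Δ5 v=1 clk=1 u=0 p=0 y=0 r=1 x=0 q=1
t1.Δ0 v=1 clk=1 u=0 p=0 y=0 r=1 x=0 q=1
t1.Δ1 v=1 clk=0 u=0 p=0 y=0 r=1 x=0 q=1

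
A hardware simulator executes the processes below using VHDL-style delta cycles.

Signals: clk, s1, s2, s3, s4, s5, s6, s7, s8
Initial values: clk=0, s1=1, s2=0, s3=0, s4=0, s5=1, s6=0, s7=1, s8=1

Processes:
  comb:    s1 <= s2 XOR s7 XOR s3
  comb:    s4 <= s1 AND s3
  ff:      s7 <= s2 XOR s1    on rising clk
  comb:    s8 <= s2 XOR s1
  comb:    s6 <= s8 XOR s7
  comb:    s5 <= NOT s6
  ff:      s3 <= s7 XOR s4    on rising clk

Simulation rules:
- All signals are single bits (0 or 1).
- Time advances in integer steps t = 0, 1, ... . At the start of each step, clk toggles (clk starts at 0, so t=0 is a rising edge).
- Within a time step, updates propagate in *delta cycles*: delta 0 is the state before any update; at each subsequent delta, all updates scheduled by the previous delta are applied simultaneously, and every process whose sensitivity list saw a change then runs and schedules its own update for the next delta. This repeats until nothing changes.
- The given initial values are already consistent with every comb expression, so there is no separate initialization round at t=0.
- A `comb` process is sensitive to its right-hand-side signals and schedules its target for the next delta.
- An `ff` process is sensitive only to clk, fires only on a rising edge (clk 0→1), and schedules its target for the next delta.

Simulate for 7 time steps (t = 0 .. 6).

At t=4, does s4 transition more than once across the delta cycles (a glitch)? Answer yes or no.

[bits: s4,s3,s8,s2,s1,s6,s5,clk,s7]
t=0: Δ0=001010101 Δ1=001010111 Δ2=011010111 Δ3=111000111 Δ4=010000111 Δ5=010001111 Δ6=010001011 | 6Δ
t=1: Δ0=010001011 Δ1=010001001 | 1Δ
t=2: Δ0=010001001 Δ1=010001011 Δ2=010001010 Δ3=010010010 Δ4=111010110 Δ5=111011110 Δ6=111011010 | 6Δ
t=3: Δ0=111011010 Δ1=111011000 | 1Δ
t=4: Δ0=111011000 Δ1=111011010 Δ2=111011011 Δ3=111000011 Δ4=010000111 Δ5=010001111 Δ6=010001011 | 6Δ
t=5: Δ0=010001011 Δ1=010001001 | 1Δ
t=6: Δ0=010001001 Δ1=010001011 Δ2=010001010 Δ3=010010010 Δ4=111010110 Δ5=111011110 Δ6=111011010 | 6Δ

no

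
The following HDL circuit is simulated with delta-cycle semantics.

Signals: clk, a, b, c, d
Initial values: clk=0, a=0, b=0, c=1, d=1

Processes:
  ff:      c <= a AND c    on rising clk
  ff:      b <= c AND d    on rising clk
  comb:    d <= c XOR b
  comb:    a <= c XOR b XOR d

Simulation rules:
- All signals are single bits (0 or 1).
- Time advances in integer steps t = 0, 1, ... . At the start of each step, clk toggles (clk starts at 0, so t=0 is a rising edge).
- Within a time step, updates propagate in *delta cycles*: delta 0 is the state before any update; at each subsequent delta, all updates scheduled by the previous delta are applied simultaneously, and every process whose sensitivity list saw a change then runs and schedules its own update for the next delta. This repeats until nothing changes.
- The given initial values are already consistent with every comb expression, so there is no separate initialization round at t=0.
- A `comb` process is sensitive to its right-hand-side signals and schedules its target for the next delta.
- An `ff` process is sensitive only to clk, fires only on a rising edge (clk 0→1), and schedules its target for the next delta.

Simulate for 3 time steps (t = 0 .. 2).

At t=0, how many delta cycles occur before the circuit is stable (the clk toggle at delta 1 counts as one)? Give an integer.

2

[bits: d,b,c,clk,a]
t=0: Δ0=10100 Δ1=10110 Δ2=11010 | 2Δ
t=1: Δ0=11010 Δ1=11000 | 1Δ
t=2: Δ0=11000 Δ1=11010 Δ2=10010 Δ3=00011 Δ4=00010 | 4Δ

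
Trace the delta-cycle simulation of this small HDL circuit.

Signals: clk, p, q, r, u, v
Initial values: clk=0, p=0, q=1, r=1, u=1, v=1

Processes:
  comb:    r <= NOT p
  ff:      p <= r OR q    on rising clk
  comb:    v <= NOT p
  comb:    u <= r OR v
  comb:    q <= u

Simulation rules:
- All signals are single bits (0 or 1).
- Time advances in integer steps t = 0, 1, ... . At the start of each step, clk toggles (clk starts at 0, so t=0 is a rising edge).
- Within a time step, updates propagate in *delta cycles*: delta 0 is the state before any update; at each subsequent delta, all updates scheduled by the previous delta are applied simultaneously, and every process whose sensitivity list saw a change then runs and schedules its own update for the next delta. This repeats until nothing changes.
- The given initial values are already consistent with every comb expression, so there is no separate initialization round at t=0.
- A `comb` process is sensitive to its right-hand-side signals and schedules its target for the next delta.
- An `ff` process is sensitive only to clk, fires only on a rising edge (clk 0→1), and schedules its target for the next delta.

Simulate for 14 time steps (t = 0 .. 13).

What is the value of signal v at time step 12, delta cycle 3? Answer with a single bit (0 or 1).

0

t0.Δ0 p=0 r=1 v=1 u=1 clk=0 q=1
t0.Δ1 p=0 r=1 v=1 u=1 clk=1 q=1
t0.Δ2 p=1 r=1 v=1 u=1 clk=1 q=1
t0.Δ3 p=1 r=0 v=0 u=1 clk=1 q=1
t0.Δ4 p=1 r=0 v=0 u=0 clk=1 q=1
t0.Δ5 p=1 r=0 v=0 u=0 clk=1 q=0
t1.Δ0 p=1 r=0 v=0 u=0 clk=1 q=0
t1.Δ1 p=1 r=0 v=0 u=0 clk=0 q=0
t2.Δ0 p=1 r=0 v=0 u=0 clk=0 q=0
t2.Δ1 p=1 r=0 v=0 u=0 clk=1 q=0
t2.Δ2 p=0 r=0 v=0 u=0 clk=1 q=0
t2.Δ3 p=0 r=1 v=1 u=0 clk=1 q=0
t2.Δ4 p=0 r=1 v=1 u=1 clk=1 q=0
t2.Δ5 p=0 r=1 v=1 u=1 clk=1 q=1
t3.Δ0 p=0 r=1 v=1 u=1 clk=1 q=1
t3.Δ1 p=0 r=1 v=1 u=1 clk=0 q=1
t4.Δ0 p=0 r=1 v=1 u=1 clk=0 q=1
t4.Δ1 p=0 r=1 v=1 u=1 clk=1 q=1
t4.Δ2 p=1 r=1 v=1 u=1 clk=1 q=1
t4.Δ3 p=1 r=0 v=0 u=1 clk=1 q=1
t4.Δ4 p=1 r=0 v=0 u=0 clk=1 q=1
t4.Δ5 p=1 r=0 v=0 u=0 clk=1 q=0
t5.Δ0 p=1 r=0 v=0 u=0 clk=1 q=0
t5.Δ1 p=1 r=0 v=0 u=0 clk=0 q=0
t6.Δ0 p=1 r=0 v=0 u=0 clk=0 q=0
t6.Δ1 p=1 r=0 v=0 u=0 clk=1 q=0
t6.Δ2 p=0 r=0 v=0 u=0 clk=1 q=0
t6.Δ3 p=0 r=1 v=1 u=0 clk=1 q=0
t6.Δ4 p=0 r=1 v=1 u=1 clk=1 q=0
t6.Δ5 p=0 r=1 v=1 u=1 clk=1 q=1
t7.Δ0 p=0 r=1 v=1 u=1 clk=1 q=1
t7.Δ1 p=0 r=1 v=1 u=1 clk=0 q=1
t8.Δ0 p=0 r=1 v=1 u=1 clk=0 q=1
t8.Δ1 p=0 r=1 v=1 u=1 clk=1 q=1
t8.Δ2 p=1 r=1 v=1 u=1 clk=1 q=1
t8.Δ3 p=1 r=0 v=0 u=1 clk=1 q=1
t8.Δ4 p=1 r=0 v=0 u=0 clk=1 q=1
t8.Δ5 p=1 r=0 v=0 u=0 clk=1 q=0
t9.Δ0 p=1 r=0 v=0 u=0 clk=1 q=0
t9.Δ1 p=1 r=0 v=0 u=0 clk=0 q=0
t10.Δ0 p=1 r=0 v=0 u=0 clk=0 q=0
t10.Δ1 p=1 r=0 v=0 u=0 clk=1 q=0
t10.Δ2 p=0 r=0 v=0 u=0 clk=1 q=0
t10.Δ3 p=0 r=1 v=1 u=0 clk=1 q=0
t10.Δ4 p=0 r=1 v=1 u=1 clk=1 q=0
t10.Δ5 p=0 r=1 v=1 u=1 clk=1 q=1
t11.Δ0 p=0 r=1 v=1 u=1 clk=1 q=1
t11.Δ1 p=0 r=1 v=1 u=1 clk=0 q=1
t12.Δ0 p=0 r=1 v=1 u=1 clk=0 q=1
t12.Δ1 p=0 r=1 v=1 u=1 clk=1 q=1
t12.Δ2 p=1 r=1 v=1 u=1 clk=1 q=1
t12.Δ3 p=1 r=0 v=0 u=1 clk=1 q=1
t12.Δ4 p=1 r=0 v=0 u=0 clk=1 q=1
t12.Δ5 p=1 r=0 v=0 u=0 clk=1 q=0
t13.Δ0 p=1 r=0 v=0 u=0 clk=1 q=0
t13.Δ1 p=1 r=0 v=0 u=0 clk=0 q=0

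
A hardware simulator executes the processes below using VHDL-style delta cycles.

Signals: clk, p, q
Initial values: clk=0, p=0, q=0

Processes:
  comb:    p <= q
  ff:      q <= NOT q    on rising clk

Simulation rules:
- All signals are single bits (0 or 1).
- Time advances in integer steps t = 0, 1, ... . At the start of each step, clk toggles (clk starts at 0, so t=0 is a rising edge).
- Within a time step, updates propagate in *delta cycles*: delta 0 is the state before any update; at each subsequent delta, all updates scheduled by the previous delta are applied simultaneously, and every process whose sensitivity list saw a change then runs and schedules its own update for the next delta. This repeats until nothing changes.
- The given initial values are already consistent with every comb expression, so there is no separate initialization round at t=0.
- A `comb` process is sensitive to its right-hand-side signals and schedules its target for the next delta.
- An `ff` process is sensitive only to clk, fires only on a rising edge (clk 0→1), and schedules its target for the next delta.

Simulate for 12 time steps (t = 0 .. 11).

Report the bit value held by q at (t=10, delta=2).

t0.Δ0 q=0 p=0 clk=0
t0.Δ1 q=0 p=0 clk=1
t0.Δ2 q=1 p=0 clk=1
t0.Δ3 q=1 p=1 clk=1
t1.Δ0 q=1 p=1 clk=1
t1.Δ1 q=1 p=1 clk=0
t2.Δ0 q=1 p=1 clk=0
t2.Δ1 q=1 p=1 clk=1
t2.Δ2 q=0 p=1 clk=1
t2.Δ3 q=0 p=0 clk=1
t3.Δ0 q=0 p=0 clk=1
t3.Δ1 q=0 p=0 clk=0
t4.Δ0 q=0 p=0 clk=0
t4.Δ1 q=0 p=0 clk=1
t4.Δ2 q=1 p=0 clk=1
t4.Δ3 q=1 p=1 clk=1
t5.Δ0 q=1 p=1 clk=1
t5.Δ1 q=1 p=1 clk=0
t6.Δ0 q=1 p=1 clk=0
t6.Δ1 q=1 p=1 clk=1
t6.Δ2 q=0 p=1 clk=1
t6.Δ3 q=0 p=0 clk=1
t7.Δ0 q=0 p=0 clk=1
t7.Δ1 q=0 p=0 clk=0
t8.Δ0 q=0 p=0 clk=0
t8.Δ1 q=0 p=0 clk=1
t8.Δ2 q=1 p=0 clk=1
t8.Δ3 q=1 p=1 clk=1
t9.Δ0 q=1 p=1 clk=1
t9.Δ1 q=1 p=1 clk=0
t10.Δ0 q=1 p=1 clk=0
t10.Δ1 q=1 p=1 clk=1
t10.Δ2 q=0 p=1 clk=1
t10.Δ3 q=0 p=0 clk=1
t11.Δ0 q=0 p=0 clk=1
t11.Δ1 q=0 p=0 clk=0

0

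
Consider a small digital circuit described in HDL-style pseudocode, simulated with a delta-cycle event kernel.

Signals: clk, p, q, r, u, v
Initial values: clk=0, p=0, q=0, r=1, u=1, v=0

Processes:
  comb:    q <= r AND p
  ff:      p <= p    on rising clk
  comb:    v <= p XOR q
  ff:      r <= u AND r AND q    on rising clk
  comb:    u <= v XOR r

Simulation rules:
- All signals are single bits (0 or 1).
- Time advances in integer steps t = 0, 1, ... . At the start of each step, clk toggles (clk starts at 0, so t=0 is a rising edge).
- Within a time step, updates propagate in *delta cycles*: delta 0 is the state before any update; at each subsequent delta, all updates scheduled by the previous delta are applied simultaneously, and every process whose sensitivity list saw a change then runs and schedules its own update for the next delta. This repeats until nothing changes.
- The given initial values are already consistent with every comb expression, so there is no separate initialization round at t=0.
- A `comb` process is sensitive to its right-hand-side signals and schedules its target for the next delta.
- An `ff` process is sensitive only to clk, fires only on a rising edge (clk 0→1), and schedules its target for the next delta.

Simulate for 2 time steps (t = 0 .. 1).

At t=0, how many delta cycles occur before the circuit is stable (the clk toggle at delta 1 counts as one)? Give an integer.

3

[bits: u,clk,q,p,r,v]
t=0: Δ0=100010 Δ1=110010 Δ2=110000 Δ3=010000 | 3Δ
t=1: Δ0=010000 Δ1=000000 | 1Δ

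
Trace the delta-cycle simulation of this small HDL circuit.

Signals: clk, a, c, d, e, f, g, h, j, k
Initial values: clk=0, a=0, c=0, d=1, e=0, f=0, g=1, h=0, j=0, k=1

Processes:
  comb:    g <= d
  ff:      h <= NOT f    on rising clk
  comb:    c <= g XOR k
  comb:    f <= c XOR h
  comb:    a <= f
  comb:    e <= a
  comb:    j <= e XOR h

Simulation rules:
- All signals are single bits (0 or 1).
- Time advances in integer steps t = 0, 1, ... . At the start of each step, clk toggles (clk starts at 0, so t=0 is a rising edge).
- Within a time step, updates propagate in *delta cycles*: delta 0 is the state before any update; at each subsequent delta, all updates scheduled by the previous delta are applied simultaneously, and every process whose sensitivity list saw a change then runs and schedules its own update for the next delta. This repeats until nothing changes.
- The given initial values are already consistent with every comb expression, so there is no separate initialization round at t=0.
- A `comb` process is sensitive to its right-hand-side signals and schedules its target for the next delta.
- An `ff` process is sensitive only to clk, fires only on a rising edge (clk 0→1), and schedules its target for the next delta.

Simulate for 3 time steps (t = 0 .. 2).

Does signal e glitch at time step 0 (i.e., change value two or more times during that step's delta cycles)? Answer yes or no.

no

[bits: h,clk,d,c,k,a,j,g,e,f]
t=0: Δ0=0010100100 Δ1=0110100100 Δ2=1110100100 Δ3=1110101101 Δ4=1110111101 Δ5=1110111111 Δ6=1110110111 | 6Δ
t=1: Δ0=1110110111 Δ1=1010110111 | 1Δ
t=2: Δ0=1010110111 Δ1=1110110111 Δ2=0110110111 Δ3=0110111110 Δ4=0110101110 Δ5=0110101100 Δ6=0110100100 | 6Δ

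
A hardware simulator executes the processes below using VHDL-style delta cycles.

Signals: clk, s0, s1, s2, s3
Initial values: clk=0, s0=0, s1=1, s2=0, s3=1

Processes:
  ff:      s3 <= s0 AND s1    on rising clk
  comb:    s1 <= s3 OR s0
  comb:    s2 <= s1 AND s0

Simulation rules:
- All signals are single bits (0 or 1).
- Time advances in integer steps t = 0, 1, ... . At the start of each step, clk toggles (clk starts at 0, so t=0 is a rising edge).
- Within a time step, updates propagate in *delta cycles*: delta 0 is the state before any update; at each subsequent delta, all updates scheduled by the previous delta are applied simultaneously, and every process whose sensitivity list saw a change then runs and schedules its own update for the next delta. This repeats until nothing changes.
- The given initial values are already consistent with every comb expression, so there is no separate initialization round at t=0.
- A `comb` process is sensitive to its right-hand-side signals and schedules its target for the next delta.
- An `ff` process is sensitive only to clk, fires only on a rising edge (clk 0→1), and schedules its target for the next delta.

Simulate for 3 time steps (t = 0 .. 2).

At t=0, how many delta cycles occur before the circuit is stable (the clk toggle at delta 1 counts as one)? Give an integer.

3

[bits: s0,clk,s2,s1,s3]
t=0: Δ0=00011 Δ1=01011 Δ2=01010 Δ3=01000 | 3Δ
t=1: Δ0=01000 Δ1=00000 | 1Δ
t=2: Δ0=00000 Δ1=01000 | 1Δ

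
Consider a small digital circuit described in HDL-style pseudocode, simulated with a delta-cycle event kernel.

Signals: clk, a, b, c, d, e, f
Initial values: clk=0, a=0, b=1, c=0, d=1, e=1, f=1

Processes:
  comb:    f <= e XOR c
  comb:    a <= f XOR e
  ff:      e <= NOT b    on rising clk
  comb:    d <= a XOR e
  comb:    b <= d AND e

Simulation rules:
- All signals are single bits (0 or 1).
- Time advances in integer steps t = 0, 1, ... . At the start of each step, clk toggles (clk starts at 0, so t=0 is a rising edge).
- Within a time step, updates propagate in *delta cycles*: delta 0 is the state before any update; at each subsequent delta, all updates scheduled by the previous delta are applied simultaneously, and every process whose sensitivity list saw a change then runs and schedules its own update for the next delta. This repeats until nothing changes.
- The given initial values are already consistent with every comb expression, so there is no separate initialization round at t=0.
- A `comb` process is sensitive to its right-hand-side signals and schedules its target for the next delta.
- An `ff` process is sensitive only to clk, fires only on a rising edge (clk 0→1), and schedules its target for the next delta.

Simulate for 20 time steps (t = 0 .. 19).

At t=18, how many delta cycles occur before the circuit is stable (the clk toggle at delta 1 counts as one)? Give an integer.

6

[bits: c,f,b,d,a,e,clk]
t=0: Δ0=0111010 Δ1=0111011 Δ2=0111001 Δ3=0000101 Δ4=0001001 Δ5=0000001 | 5Δ
t=1: Δ0=0000001 Δ1=0000000 | 1Δ
t=2: Δ0=0000000 Δ1=0000001 Δ2=0000011 Δ3=0101111 Δ4=0110011 Δ5=0101011 Δ6=0111011 | 6Δ
t=3: Δ0=0111011 Δ1=0111010 | 1Δ
t=4: Δ0=0111010 Δ1=0111011 Δ2=0111001 Δ3=0000101 Δ4=0001001 Δ5=0000001 | 5Δ
t=5: Δ0=0000001 Δ1=0000000 | 1Δ
t=6: Δ0=0000000 Δ1=0000001 Δ2=0000011 Δ3=0101111 Δ4=0110011 Δ5=0101011 Δ6=0111011 | 6Δ
t=7: Δ0=0111011 Δ1=0111010 | 1Δ
t=8: Δ0=0111010 Δ1=0111011 Δ2=0111001 Δ3=0000101 Δ4=0001001 Δ5=0000001 | 5Δ
t=9: Δ0=0000001 Δ1=0000000 | 1Δ
t=10: Δ0=0000000 Δ1=0000001 Δ2=0000011 Δ3=0101111 Δ4=0110011 Δ5=0101011 Δ6=0111011 | 6Δ
t=11: Δ0=0111011 Δ1=0111010 | 1Δ
t=12: Δ0=0111010 Δ1=0111011 Δ2=0111001 Δ3=0000101 Δ4=0001001 Δ5=0000001 | 5Δ
t=13: Δ0=0000001 Δ1=0000000 | 1Δ
t=14: Δ0=0000000 Δ1=0000001 Δ2=0000011 Δ3=0101111 Δ4=0110011 Δ5=0101011 Δ6=0111011 | 6Δ
t=15: Δ0=0111011 Δ1=0111010 | 1Δ
t=16: Δ0=0111010 Δ1=0111011 Δ2=0111001 Δ3=0000101 Δ4=0001001 Δ5=0000001 | 5Δ
t=17: Δ0=0000001 Δ1=0000000 | 1Δ
t=18: Δ0=0000000 Δ1=0000001 Δ2=0000011 Δ3=0101111 Δ4=0110011 Δ5=0101011 Δ6=0111011 | 6Δ
t=19: Δ0=0111011 Δ1=0111010 | 1Δ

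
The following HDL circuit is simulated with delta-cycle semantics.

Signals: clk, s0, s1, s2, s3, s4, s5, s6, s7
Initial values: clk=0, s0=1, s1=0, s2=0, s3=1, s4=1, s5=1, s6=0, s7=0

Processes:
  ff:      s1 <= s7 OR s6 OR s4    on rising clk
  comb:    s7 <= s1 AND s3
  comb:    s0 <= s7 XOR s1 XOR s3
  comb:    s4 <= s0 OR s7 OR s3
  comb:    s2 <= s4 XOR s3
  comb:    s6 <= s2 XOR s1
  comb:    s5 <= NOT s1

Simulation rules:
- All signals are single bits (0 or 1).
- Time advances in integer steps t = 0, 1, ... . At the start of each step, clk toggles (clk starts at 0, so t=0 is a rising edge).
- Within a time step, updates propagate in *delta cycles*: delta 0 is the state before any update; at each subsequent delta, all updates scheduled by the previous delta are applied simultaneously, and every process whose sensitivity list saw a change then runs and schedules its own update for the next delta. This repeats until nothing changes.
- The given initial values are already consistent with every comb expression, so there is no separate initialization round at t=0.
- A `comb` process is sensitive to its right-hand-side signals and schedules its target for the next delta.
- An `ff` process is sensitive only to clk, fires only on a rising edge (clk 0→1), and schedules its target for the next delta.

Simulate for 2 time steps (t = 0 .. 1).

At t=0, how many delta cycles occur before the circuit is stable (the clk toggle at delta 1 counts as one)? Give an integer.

4

t0.Δ0 s6=0 clk=0 s0=1 s5=1 s4=1 s1=0 s3=1 s7=0 s2=0
t0.Δ1 s6=0 clk=1 s0=1 s5=1 s4=1 s1=0 s3=1 s7=0 s2=0
t0.Δ2 s6=0 clk=1 s0=1 s5=1 s4=1 s1=1 s3=1 s7=0 s2=0
t0.Δ3 s6=1 clk=1 s0=0 s5=0 s4=1 s1=1 s3=1 s7=1 s2=0
t0.Δ4 s6=1 clk=1 s0=1 s5=0 s4=1 s1=1 s3=1 s7=1 s2=0
t1.Δ0 s6=1 clk=1 s0=1 s5=0 s4=1 s1=1 s3=1 s7=1 s2=0
t1.Δ1 s6=1 clk=0 s0=1 s5=0 s4=1 s1=1 s3=1 s7=1 s2=0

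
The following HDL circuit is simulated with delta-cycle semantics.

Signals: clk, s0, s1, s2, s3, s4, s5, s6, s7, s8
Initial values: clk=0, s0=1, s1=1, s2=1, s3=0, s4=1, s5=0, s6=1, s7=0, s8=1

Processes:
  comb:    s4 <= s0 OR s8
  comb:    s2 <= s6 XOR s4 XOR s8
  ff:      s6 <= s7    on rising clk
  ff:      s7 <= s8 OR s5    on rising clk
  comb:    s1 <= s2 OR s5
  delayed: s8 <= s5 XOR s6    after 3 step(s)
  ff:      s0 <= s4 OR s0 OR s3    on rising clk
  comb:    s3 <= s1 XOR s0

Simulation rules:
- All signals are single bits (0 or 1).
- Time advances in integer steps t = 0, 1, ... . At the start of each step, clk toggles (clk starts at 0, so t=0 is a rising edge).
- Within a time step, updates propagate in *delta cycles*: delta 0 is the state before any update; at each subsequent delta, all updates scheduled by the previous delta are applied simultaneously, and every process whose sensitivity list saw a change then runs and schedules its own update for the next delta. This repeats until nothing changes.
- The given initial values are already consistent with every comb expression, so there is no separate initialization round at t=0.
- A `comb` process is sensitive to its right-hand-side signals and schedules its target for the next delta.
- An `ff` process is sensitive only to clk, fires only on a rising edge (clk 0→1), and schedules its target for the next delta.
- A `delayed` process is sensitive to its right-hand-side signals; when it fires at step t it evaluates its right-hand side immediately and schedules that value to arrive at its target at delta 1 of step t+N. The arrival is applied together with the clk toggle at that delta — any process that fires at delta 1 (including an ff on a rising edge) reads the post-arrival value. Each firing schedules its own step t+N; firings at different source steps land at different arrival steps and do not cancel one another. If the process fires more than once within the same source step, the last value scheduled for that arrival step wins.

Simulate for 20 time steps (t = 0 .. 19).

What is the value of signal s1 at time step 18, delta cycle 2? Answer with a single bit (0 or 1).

1

[bits: s1,s5,s8,s3,s0,s4,s7,s2,clk,s6]
t=0: Δ0=1010110101 Δ1=1010110111 Δ2=1010111110 Δ3=1010111010 Δ4=0010111010 Δ5=0011111010 | 5Δ
t=1: Δ0=0011111010 Δ1=0011111000 | 1Δ
t=2: Δ0=0011111000 Δ1=0011111010 Δ2=0011111011 Δ3=0011111111 Δ4=1011111111 Δ5=1010111111 | 5Δ
t=3: Δ0=1010111111 Δ1=1000111101 Δ2=1000111001 Δ3=0000111001 Δ4=0001111001 | 4Δ
t=4: Δ0=0001111001 Δ1=0001111011 Δ2=0001110011 | 2Δ
t=5: Δ0=0001110011 Δ1=0011110001 Δ2=0011110101 Δ3=1011110101 Δ4=1010110101 | 4Δ
t=6: Δ0=1010110101 Δ1=1010110111 Δ2=1010111110 Δ3=1010111010 Δ4=0010111010 Δ5=0011111010 | 5Δ
t=7: Δ0=0011111010 Δ1=0011111000 | 1Δ
t=8: Δ0=0011111000 Δ1=0011111010 Δ2=0011111011 Δ3=0011111111 Δ4=1011111111 Δ5=1010111111 | 5Δ
t=9: Δ0=1010111111 Δ1=1000111101 Δ2=1000111001 Δ3=0000111001 Δ4=0001111001 | 4Δ
t=10: Δ0=0001111001 Δ1=0001111011 Δ2=0001110011 | 2Δ
t=11: Δ0=0001110011 Δ1=0011110001 Δ2=0011110101 Δ3=1011110101 Δ4=1010110101 | 4Δ
t=12: Δ0=1010110101 Δ1=1010110111 Δ2=1010111110 Δ3=1010111010 Δ4=0010111010 Δ5=0011111010 | 5Δ
t=13: Δ0=0011111010 Δ1=0011111000 | 1Δ
t=14: Δ0=0011111000 Δ1=0011111010 Δ2=0011111011 Δ3=0011111111 Δ4=1011111111 Δ5=1010111111 | 5Δ
t=15: Δ0=1010111111 Δ1=1000111101 Δ2=1000111001 Δ3=0000111001 Δ4=0001111001 | 4Δ
t=16: Δ0=0001111001 Δ1=0001111011 Δ2=0001110011 | 2Δ
t=17: Δ0=0001110011 Δ1=0011110001 Δ2=0011110101 Δ3=1011110101 Δ4=1010110101 | 4Δ
t=18: Δ0=1010110101 Δ1=1010110111 Δ2=1010111110 Δ3=1010111010 Δ4=0010111010 Δ5=0011111010 | 5Δ
t=19: Δ0=0011111010 Δ1=0011111000 | 1Δ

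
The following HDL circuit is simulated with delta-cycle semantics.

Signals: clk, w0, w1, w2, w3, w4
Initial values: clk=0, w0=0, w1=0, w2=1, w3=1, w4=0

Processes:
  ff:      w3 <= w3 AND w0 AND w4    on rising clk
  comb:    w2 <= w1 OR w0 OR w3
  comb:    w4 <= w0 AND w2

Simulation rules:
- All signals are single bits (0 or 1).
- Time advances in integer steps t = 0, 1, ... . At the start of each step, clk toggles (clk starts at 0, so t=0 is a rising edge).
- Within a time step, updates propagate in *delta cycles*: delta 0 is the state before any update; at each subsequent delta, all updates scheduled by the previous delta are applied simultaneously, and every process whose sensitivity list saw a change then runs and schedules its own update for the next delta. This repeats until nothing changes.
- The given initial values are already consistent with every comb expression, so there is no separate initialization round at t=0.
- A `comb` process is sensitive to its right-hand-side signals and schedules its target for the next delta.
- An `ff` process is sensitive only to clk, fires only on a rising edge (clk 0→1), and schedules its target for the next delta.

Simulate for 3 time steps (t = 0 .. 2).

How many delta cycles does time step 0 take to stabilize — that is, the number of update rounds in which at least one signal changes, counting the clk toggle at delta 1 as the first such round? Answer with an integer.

[bits: w3,w2,w0,w1,w4,clk]
t=0: Δ0=110000 Δ1=110001 Δ2=010001 Δ3=000001 | 3Δ
t=1: Δ0=000001 Δ1=000000 | 1Δ
t=2: Δ0=000000 Δ1=000001 | 1Δ

3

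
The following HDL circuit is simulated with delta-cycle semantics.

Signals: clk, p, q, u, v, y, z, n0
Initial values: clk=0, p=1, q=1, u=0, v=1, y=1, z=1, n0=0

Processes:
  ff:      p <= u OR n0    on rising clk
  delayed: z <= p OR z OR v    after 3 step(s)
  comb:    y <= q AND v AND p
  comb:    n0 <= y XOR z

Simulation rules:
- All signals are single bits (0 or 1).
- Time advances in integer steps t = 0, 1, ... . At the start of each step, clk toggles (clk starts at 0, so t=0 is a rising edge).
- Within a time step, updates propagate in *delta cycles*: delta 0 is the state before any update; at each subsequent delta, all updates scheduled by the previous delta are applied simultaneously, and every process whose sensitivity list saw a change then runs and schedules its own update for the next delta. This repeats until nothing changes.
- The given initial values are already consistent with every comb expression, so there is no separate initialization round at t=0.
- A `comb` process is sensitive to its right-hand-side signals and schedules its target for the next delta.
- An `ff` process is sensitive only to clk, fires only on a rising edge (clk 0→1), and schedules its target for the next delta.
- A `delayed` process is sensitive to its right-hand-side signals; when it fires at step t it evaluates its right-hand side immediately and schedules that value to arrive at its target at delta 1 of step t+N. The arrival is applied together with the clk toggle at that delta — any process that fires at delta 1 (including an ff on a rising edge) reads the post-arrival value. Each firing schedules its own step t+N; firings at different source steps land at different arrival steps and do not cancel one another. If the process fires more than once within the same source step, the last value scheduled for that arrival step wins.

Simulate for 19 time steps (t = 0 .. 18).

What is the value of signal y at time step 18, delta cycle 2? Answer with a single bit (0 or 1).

0

t=0 Δ0: p=1 v=1 z=1 n0=0 q=1 clk=0 y=1 u=0
  Δ1: clk:0→1
  Δ2: p:1→0
  Δ3: y:1→0
  Δ4: n0:0→1
  (4Δ to stable)
t=1 Δ0: p=0 v=1 z=1 n0=1 q=1 clk=1 y=0 u=0
  Δ1: clk:1→0
  (1Δ to stable)
t=2 Δ0: p=0 v=1 z=1 n0=1 q=1 clk=0 y=0 u=0
  Δ1: clk:0→1
  Δ2: p:0→1
  Δ3: y:0→1
  Δ4: n0:1→0
  (4Δ to stable)
t=3 Δ0: p=1 v=1 z=1 n0=0 q=1 clk=1 y=1 u=0
  Δ1: clk:1→0
  (1Δ to stable)
t=4 Δ0: p=1 v=1 z=1 n0=0 q=1 clk=0 y=1 u=0
  Δ1: clk:0→1
  Δ2: p:1→0
  Δ3: y:1→0
  Δ4: n0:0→1
  (4Δ to stable)
t=5 Δ0: p=0 v=1 z=1 n0=1 q=1 clk=1 y=0 u=0
  Δ1: clk:1→0
  (1Δ to stable)
t=6 Δ0: p=0 v=1 z=1 n0=1 q=1 clk=0 y=0 u=0
  Δ1: clk:0→1
  Δ2: p:0→1
  Δ3: y:0→1
  Δ4: n0:1→0
  (4Δ to stable)
t=7 Δ0: p=1 v=1 z=1 n0=0 q=1 clk=1 y=1 u=0
  Δ1: clk:1→0
  (1Δ to stable)
t=8 Δ0: p=1 v=1 z=1 n0=0 q=1 clk=0 y=1 u=0
  Δ1: clk:0→1
  Δ2: p:1→0
  Δ3: y:1→0
  Δ4: n0:0→1
  (4Δ to stable)
t=9 Δ0: p=0 v=1 z=1 n0=1 q=1 clk=1 y=0 u=0
  Δ1: clk:1→0
  (1Δ to stable)
t=10 Δ0: p=0 v=1 z=1 n0=1 q=1 clk=0 y=0 u=0
  Δ1: clk:0→1
  Δ2: p:0→1
  Δ3: y:0→1
  Δ4: n0:1→0
  (4Δ to stable)
t=11 Δ0: p=1 v=1 z=1 n0=0 q=1 clk=1 y=1 u=0
  Δ1: clk:1→0
  (1Δ to stable)
t=12 Δ0: p=1 v=1 z=1 n0=0 q=1 clk=0 y=1 u=0
  Δ1: clk:0→1
  Δ2: p:1→0
  Δ3: y:1→0
  Δ4: n0:0→1
  (4Δ to stable)
t=13 Δ0: p=0 v=1 z=1 n0=1 q=1 clk=1 y=0 u=0
  Δ1: clk:1→0
  (1Δ to stable)
t=14 Δ0: p=0 v=1 z=1 n0=1 q=1 clk=0 y=0 u=0
  Δ1: clk:0→1
  Δ2: p:0→1
  Δ3: y:0→1
  Δ4: n0:1→0
  (4Δ to stable)
t=15 Δ0: p=1 v=1 z=1 n0=0 q=1 clk=1 y=1 u=0
  Δ1: clk:1→0
  (1Δ to stable)
t=16 Δ0: p=1 v=1 z=1 n0=0 q=1 clk=0 y=1 u=0
  Δ1: clk:0→1
  Δ2: p:1→0
  Δ3: y:1→0
  Δ4: n0:0→1
  (4Δ to stable)
t=17 Δ0: p=0 v=1 z=1 n0=1 q=1 clk=1 y=0 u=0
  Δ1: clk:1→0
  (1Δ to stable)
t=18 Δ0: p=0 v=1 z=1 n0=1 q=1 clk=0 y=0 u=0
  Δ1: clk:0→1
  Δ2: p:0→1
  Δ3: y:0→1
  Δ4: n0:1→0
  (4Δ to stable)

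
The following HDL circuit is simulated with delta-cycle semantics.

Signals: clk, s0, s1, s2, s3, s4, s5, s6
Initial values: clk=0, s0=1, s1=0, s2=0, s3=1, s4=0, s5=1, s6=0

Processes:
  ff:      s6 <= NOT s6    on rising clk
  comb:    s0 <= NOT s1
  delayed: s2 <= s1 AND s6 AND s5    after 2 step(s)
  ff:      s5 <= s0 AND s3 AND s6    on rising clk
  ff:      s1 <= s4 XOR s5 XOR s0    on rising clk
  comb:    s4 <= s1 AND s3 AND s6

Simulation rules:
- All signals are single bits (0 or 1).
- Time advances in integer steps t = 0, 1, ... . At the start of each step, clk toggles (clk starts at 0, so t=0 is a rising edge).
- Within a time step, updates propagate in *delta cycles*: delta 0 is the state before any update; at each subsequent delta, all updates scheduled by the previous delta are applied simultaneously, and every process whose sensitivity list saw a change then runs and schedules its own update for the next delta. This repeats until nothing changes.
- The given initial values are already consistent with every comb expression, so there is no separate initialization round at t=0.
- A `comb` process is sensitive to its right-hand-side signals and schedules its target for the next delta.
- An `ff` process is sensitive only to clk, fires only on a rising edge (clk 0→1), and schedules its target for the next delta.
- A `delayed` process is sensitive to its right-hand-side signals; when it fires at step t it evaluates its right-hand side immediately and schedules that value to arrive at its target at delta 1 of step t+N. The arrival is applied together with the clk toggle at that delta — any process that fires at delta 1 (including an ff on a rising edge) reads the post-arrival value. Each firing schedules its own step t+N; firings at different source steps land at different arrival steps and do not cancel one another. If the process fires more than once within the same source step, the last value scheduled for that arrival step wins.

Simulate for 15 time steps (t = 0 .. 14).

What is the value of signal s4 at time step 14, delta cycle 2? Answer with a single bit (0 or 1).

1

[bits: s5,clk,s2,s0,s1,s4,s3,s6]
t=0: Δ0=10010010 Δ1=11010010 Δ2=01010011 | 2Δ
t=1: Δ0=01010011 Δ1=00010011 | 1Δ
t=2: Δ0=00010011 Δ1=01010011 Δ2=11011010 Δ3=11001010 | 3Δ
t=3: Δ0=11001010 Δ1=10001010 | 1Δ
t=4: Δ0=10001010 Δ1=11001010 Δ2=01001011 Δ3=01001111 | 3Δ
t=5: Δ0=01001111 Δ1=00001111 | 1Δ
t=6: Δ0=00001111 Δ1=01001111 Δ2=01001110 Δ3=01001010 | 3Δ
t=7: Δ0=01001010 Δ1=00001010 | 1Δ
t=8: Δ0=00001010 Δ1=01001010 Δ2=01000011 Δ3=01010011 | 3Δ
t=9: Δ0=01010011 Δ1=00010011 | 1Δ
t=10: Δ0=00010011 Δ1=01010011 Δ2=11011010 Δ3=11001010 | 3Δ
t=11: Δ0=11001010 Δ1=10001010 | 1Δ
t=12: Δ0=10001010 Δ1=11001010 Δ2=01001011 Δ3=01001111 | 3Δ
t=13: Δ0=01001111 Δ1=00001111 | 1Δ
t=14: Δ0=00001111 Δ1=01001111 Δ2=01001110 Δ3=01001010 | 3Δ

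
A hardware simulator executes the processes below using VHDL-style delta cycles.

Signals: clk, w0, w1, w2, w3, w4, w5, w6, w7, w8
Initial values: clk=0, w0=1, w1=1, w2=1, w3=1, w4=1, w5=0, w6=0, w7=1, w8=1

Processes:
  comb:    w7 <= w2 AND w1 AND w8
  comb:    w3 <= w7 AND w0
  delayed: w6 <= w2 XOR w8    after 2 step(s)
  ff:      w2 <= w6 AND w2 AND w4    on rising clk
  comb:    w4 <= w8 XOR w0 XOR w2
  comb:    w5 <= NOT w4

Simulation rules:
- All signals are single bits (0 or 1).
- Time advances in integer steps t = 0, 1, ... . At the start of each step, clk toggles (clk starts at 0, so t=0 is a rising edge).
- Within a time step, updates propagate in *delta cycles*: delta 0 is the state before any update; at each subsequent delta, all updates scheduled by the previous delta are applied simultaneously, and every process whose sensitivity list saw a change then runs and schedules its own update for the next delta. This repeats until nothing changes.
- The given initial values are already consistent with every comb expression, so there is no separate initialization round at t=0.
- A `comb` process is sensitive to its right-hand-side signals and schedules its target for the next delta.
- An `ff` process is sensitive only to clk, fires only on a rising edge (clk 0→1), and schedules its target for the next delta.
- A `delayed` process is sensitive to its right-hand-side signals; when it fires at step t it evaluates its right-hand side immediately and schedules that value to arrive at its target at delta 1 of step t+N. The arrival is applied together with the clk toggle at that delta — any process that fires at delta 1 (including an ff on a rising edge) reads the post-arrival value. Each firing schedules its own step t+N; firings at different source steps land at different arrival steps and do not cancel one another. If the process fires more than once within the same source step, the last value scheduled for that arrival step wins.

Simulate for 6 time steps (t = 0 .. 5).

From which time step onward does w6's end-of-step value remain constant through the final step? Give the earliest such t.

2

t=0 Δ0: clk=0 w8=1 w4=1 w5=0 w7=1 w3=1 w2=1 w6=0 w1=1 w0=1
  Δ1: clk:0→1
  Δ2: w2:1→0
  Δ3: w4:1→0, w7:1→0
  Δ4: w5:0→1, w3:1→0
  (4Δ to stable)
t=1 Δ0: clk=1 w8=1 w4=0 w5=1 w7=0 w3=0 w2=0 w6=0 w1=1 w0=1
  Δ1: clk:1→0
  (1Δ to stable)
t=2 Δ0: clk=0 w8=1 w4=0 w5=1 w7=0 w3=0 w2=0 w6=0 w1=1 w0=1
  Δ1: clk:0→1, w6:0→1
  (1Δ to stable)
t=3 Δ0: clk=1 w8=1 w4=0 w5=1 w7=0 w3=0 w2=0 w6=1 w1=1 w0=1
  Δ1: clk:1→0
  (1Δ to stable)
t=4 Δ0: clk=0 w8=1 w4=0 w5=1 w7=0 w3=0 w2=0 w6=1 w1=1 w0=1
  Δ1: clk:0→1
  (1Δ to stable)
t=5 Δ0: clk=1 w8=1 w4=0 w5=1 w7=0 w3=0 w2=0 w6=1 w1=1 w0=1
  Δ1: clk:1→0
  (1Δ to stable)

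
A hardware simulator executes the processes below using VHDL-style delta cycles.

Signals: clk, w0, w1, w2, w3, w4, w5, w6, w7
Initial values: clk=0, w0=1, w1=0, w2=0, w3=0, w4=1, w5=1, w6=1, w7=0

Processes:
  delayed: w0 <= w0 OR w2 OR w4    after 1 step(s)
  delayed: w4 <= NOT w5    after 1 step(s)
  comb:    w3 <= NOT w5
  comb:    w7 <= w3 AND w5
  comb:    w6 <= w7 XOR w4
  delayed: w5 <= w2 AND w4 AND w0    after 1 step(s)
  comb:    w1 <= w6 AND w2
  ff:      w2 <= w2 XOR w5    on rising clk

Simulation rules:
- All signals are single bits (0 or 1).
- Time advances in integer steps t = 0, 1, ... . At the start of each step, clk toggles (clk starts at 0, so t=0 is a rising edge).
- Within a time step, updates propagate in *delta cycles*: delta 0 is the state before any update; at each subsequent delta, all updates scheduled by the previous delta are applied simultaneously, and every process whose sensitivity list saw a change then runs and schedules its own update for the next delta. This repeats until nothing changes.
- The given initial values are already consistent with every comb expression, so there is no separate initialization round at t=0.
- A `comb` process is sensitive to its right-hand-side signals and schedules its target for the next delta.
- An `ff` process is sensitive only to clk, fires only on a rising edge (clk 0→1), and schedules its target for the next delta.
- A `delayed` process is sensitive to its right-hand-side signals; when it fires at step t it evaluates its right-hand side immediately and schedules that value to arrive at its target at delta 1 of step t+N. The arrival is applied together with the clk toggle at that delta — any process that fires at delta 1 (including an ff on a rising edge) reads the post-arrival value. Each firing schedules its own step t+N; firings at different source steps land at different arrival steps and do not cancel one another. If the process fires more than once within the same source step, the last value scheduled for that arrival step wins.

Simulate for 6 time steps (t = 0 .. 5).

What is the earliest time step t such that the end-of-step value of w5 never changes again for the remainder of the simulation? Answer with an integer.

3

t0.Δ0 clk=0 w7=0 w4=1 w2=0 w3=0 w6=1 w1=0 w5=1 w0=1
t0.Δ1 clk=1 w7=0 w4=1 w2=0 w3=0 w6=1 w1=0 w5=1 w0=1
t0.Δ2 clk=1 w7=0 w4=1 w2=1 w3=0 w6=1 w1=0 w5=1 w0=1
t0.Δ3 clk=1 w7=0 w4=1 w2=1 w3=0 w6=1 w1=1 w5=1 w0=1
t1.Δ0 clk=1 w7=0 w4=1 w2=1 w3=0 w6=1 w1=1 w5=1 w0=1
t1.Δ1 clk=0 w7=0 w4=1 w2=1 w3=0 w6=1 w1=1 w5=1 w0=1
t2.Δ0 clk=0 w7=0 w4=1 w2=1 w3=0 w6=1 w1=1 w5=1 w0=1
t2.Δ1 clk=1 w7=0 w4=1 w2=1 w3=0 w6=1 w1=1 w5=1 w0=1
t2.Δ2 clk=1 w7=0 w4=1 w2=0 w3=0 w6=1 w1=1 w5=1 w0=1
t2.Δ3 clk=1 w7=0 w4=1 w2=0 w3=0 w6=1 w1=0 w5=1 w0=1
t3.Δ0 clk=1 w7=0 w4=1 w2=0 w3=0 w6=1 w1=0 w5=1 w0=1
t3.Δ1 clk=0 w7=0 w4=1 w2=0 w3=0 w6=1 w1=0 w5=0 w0=1
t3.Δ2 clk=0 w7=0 w4=1 w2=0 w3=1 w6=1 w1=0 w5=0 w0=1
t4.Δ0 clk=0 w7=0 w4=1 w2=0 w3=1 w6=1 w1=0 w5=0 w0=1
t4.Δ1 clk=1 w7=0 w4=1 w2=0 w3=1 w6=1 w1=0 w5=0 w0=1
t5.Δ0 clk=1 w7=0 w4=1 w2=0 w3=1 w6=1 w1=0 w5=0 w0=1
t5.Δ1 clk=0 w7=0 w4=1 w2=0 w3=1 w6=1 w1=0 w5=0 w0=1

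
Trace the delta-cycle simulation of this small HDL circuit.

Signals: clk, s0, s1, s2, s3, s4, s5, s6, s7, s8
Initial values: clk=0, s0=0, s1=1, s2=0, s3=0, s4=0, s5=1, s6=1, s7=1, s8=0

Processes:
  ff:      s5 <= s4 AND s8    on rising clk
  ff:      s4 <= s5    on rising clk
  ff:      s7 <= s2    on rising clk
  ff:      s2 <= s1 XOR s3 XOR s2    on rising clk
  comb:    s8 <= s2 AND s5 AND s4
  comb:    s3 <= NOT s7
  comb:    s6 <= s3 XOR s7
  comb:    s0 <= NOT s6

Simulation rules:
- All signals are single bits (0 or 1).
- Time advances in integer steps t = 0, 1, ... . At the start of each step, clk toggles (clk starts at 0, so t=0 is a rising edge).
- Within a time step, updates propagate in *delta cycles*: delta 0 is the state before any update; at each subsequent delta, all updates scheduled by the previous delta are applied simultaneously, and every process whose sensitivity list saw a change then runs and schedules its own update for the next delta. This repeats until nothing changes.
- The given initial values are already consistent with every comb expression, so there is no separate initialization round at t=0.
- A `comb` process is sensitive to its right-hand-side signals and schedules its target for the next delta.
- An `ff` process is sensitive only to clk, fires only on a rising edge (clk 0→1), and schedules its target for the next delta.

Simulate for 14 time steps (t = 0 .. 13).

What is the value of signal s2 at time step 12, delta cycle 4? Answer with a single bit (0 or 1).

t0.Δ0 s1=1 s7=1 s0=0 s3=0 s4=0 clk=0 s6=1 s2=0 s5=1 s8=0
t0.Δ1 s1=1 s7=1 s0=0 s3=0 s4=0 clk=1 s6=1 s2=0 s5=1 s8=0
t0.Δ2 s1=1 s7=0 s0=0 s3=0 s4=1 clk=1 s6=1 s2=1 s5=0 s8=0
t0.Δ3 s1=1 s7=0 s0=0 s3=1 s4=1 clk=1 s6=0 s2=1 s5=0 s8=0
t0.Δ4 s1=1 s7=0 s0=1 s3=1 s4=1 clk=1 s6=1 s2=1 s5=0 s8=0
t0.Δ5 s1=1 s7=0 s0=0 s3=1 s4=1 clk=1 s6=1 s2=1 s5=0 s8=0
t1.Δ0 s1=1 s7=0 s0=0 s3=1 s4=1 clk=1 s6=1 s2=1 s5=0 s8=0
t1.Δ1 s1=1 s7=0 s0=0 s3=1 s4=1 clk=0 s6=1 s2=1 s5=0 s8=0
t2.Δ0 s1=1 s7=0 s0=0 s3=1 s4=1 clk=0 s6=1 s2=1 s5=0 s8=0
t2.Δ1 s1=1 s7=0 s0=0 s3=1 s4=1 clk=1 s6=1 s2=1 s5=0 s8=0
t2.Δ2 s1=1 s7=1 s0=0 s3=1 s4=0 clk=1 s6=1 s2=1 s5=0 s8=0
t2.Δ3 s1=1 s7=1 s0=0 s3=0 s4=0 clk=1 s6=0 s2=1 s5=0 s8=0
t2.Δ4 s1=1 s7=1 s0=1 s3=0 s4=0 clk=1 s6=1 s2=1 s5=0 s8=0
t2.Δ5 s1=1 s7=1 s0=0 s3=0 s4=0 clk=1 s6=1 s2=1 s5=0 s8=0
t3.Δ0 s1=1 s7=1 s0=0 s3=0 s4=0 clk=1 s6=1 s2=1 s5=0 s8=0
t3.Δ1 s1=1 s7=1 s0=0 s3=0 s4=0 clk=0 s6=1 s2=1 s5=0 s8=0
t4.Δ0 s1=1 s7=1 s0=0 s3=0 s4=0 clk=0 s6=1 s2=1 s5=0 s8=0
t4.Δ1 s1=1 s7=1 s0=0 s3=0 s4=0 clk=1 s6=1 s2=1 s5=0 s8=0
t4.Δ2 s1=1 s7=1 s0=0 s3=0 s4=0 clk=1 s6=1 s2=0 s5=0 s8=0
t5.Δ0 s1=1 s7=1 s0=0 s3=0 s4=0 clk=1 s6=1 s2=0 s5=0 s8=0
t5.Δ1 s1=1 s7=1 s0=0 s3=0 s4=0 clk=0 s6=1 s2=0 s5=0 s8=0
t6.Δ0 s1=1 s7=1 s0=0 s3=0 s4=0 clk=0 s6=1 s2=0 s5=0 s8=0
t6.Δ1 s1=1 s7=1 s0=0 s3=0 s4=0 clk=1 s6=1 s2=0 s5=0 s8=0
t6.Δ2 s1=1 s7=0 s0=0 s3=0 s4=0 clk=1 s6=1 s2=1 s5=0 s8=0
t6.Δ3 s1=1 s7=0 s0=0 s3=1 s4=0 clk=1 s6=0 s2=1 s5=0 s8=0
t6.Δ4 s1=1 s7=0 s0=1 s3=1 s4=0 clk=1 s6=1 s2=1 s5=0 s8=0
t6.Δ5 s1=1 s7=0 s0=0 s3=1 s4=0 clk=1 s6=1 s2=1 s5=0 s8=0
t7.Δ0 s1=1 s7=0 s0=0 s3=1 s4=0 clk=1 s6=1 s2=1 s5=0 s8=0
t7.Δ1 s1=1 s7=0 s0=0 s3=1 s4=0 clk=0 s6=1 s2=1 s5=0 s8=0
t8.Δ0 s1=1 s7=0 s0=0 s3=1 s4=0 clk=0 s6=1 s2=1 s5=0 s8=0
t8.Δ1 s1=1 s7=0 s0=0 s3=1 s4=0 clk=1 s6=1 s2=1 s5=0 s8=0
t8.Δ2 s1=1 s7=1 s0=0 s3=1 s4=0 clk=1 s6=1 s2=1 s5=0 s8=0
t8.Δ3 s1=1 s7=1 s0=0 s3=0 s4=0 clk=1 s6=0 s2=1 s5=0 s8=0
t8.Δ4 s1=1 s7=1 s0=1 s3=0 s4=0 clk=1 s6=1 s2=1 s5=0 s8=0
t8.Δ5 s1=1 s7=1 s0=0 s3=0 s4=0 clk=1 s6=1 s2=1 s5=0 s8=0
t9.Δ0 s1=1 s7=1 s0=0 s3=0 s4=0 clk=1 s6=1 s2=1 s5=0 s8=0
t9.Δ1 s1=1 s7=1 s0=0 s3=0 s4=0 clk=0 s6=1 s2=1 s5=0 s8=0
t10.Δ0 s1=1 s7=1 s0=0 s3=0 s4=0 clk=0 s6=1 s2=1 s5=0 s8=0
t10.Δ1 s1=1 s7=1 s0=0 s3=0 s4=0 clk=1 s6=1 s2=1 s5=0 s8=0
t10.Δ2 s1=1 s7=1 s0=0 s3=0 s4=0 clk=1 s6=1 s2=0 s5=0 s8=0
t11.Δ0 s1=1 s7=1 s0=0 s3=0 s4=0 clk=1 s6=1 s2=0 s5=0 s8=0
t11.Δ1 s1=1 s7=1 s0=0 s3=0 s4=0 clk=0 s6=1 s2=0 s5=0 s8=0
t12.Δ0 s1=1 s7=1 s0=0 s3=0 s4=0 clk=0 s6=1 s2=0 s5=0 s8=0
t12.Δ1 s1=1 s7=1 s0=0 s3=0 s4=0 clk=1 s6=1 s2=0 s5=0 s8=0
t12.Δ2 s1=1 s7=0 s0=0 s3=0 s4=0 clk=1 s6=1 s2=1 s5=0 s8=0
t12.Δ3 s1=1 s7=0 s0=0 s3=1 s4=0 clk=1 s6=0 s2=1 s5=0 s8=0
t12.Δ4 s1=1 s7=0 s0=1 s3=1 s4=0 clk=1 s6=1 s2=1 s5=0 s8=0
t12.Δ5 s1=1 s7=0 s0=0 s3=1 s4=0 clk=1 s6=1 s2=1 s5=0 s8=0
t13.Δ0 s1=1 s7=0 s0=0 s3=1 s4=0 clk=1 s6=1 s2=1 s5=0 s8=0
t13.Δ1 s1=1 s7=0 s0=0 s3=1 s4=0 clk=0 s6=1 s2=1 s5=0 s8=0

1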